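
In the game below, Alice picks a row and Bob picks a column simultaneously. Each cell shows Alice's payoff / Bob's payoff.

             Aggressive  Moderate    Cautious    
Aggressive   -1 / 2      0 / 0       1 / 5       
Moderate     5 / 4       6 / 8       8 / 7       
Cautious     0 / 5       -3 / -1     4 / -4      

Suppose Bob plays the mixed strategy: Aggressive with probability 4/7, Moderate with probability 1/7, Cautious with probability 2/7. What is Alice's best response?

Moderate

Alice's best reply maximizes expected payoff against the mix.
Aggressive: (4/7)·(-1) + (1/7)·0 + (2/7)·1 = -2/7
Moderate: (4/7)·5 + (1/7)·6 + (2/7)·8 = 6
Cautious: (4/7)·0 + (1/7)·(-3) + (2/7)·4 = 5/7
Highest expected payoff is 6, from Moderate.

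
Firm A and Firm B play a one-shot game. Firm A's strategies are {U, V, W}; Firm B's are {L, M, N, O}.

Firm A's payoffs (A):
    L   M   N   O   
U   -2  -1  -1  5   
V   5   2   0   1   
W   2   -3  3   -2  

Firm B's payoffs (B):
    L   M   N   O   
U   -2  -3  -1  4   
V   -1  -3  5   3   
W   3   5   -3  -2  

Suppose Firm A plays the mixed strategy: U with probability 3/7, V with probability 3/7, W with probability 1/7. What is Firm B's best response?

O

Compute Firm B's expected payoff from each pure strategy against the given mix.
L: (3/7)·(-2) + (3/7)·(-1) + (1/7)·3 = -6/7
M: (3/7)·(-3) + (3/7)·(-3) + (1/7)·5 = -13/7
N: (3/7)·(-1) + (3/7)·5 + (1/7)·(-3) = 9/7
O: (3/7)·4 + (3/7)·3 + (1/7)·(-2) = 19/7
Highest expected payoff is 19/7, from O.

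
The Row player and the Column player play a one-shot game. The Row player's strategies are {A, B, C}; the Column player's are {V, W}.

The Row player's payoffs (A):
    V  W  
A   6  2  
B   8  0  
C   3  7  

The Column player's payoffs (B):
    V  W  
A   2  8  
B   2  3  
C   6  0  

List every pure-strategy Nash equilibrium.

None

A profile is a Nash equilibrium when each player is best-responding to the other.
The Row player's best responses — vs V: B (payoff 8); vs W: C (payoff 7).
The Column player's best responses — vs A: W (payoff 8); vs B: W (payoff 3); vs C: V (payoff 6).
No cell has both players best-responding. For instance, the Row player's best reply to W is C, but against C the Column player prefers V over W.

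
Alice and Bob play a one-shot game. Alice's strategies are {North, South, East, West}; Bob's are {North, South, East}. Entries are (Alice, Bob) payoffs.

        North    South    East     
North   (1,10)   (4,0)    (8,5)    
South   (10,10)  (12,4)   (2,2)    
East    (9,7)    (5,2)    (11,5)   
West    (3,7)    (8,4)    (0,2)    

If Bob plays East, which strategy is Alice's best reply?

With Bob fixed at East, Alice's payoffs are: North → 8, South → 2, East → 11, West → 0.
The maximum is 11, achieved by East.

East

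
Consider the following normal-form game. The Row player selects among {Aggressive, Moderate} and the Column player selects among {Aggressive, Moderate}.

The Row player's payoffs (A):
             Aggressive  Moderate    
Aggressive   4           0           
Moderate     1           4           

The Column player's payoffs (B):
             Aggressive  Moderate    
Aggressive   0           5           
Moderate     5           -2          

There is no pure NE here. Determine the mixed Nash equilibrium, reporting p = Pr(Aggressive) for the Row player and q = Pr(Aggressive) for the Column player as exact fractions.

p = 7/12, q = 4/7

In a mixed NE each player is indifferent between their pure strategies, so the opponent's mix sets the indifference.
The Column player indifferent between Aggressive and Moderate: p·0 + (1−p)·5 = p·5 + (1−p)·(-2) ⟹ 5 + (-5)p = (-2) + 7p ⟹ p = 7/12.
The Row player indifferent between Aggressive and Moderate: q·4 + (1−q)·0 = q·1 + (1−q)·4 ⟹ 0 + 4q = 4 + (-3)q ⟹ q = 4/7.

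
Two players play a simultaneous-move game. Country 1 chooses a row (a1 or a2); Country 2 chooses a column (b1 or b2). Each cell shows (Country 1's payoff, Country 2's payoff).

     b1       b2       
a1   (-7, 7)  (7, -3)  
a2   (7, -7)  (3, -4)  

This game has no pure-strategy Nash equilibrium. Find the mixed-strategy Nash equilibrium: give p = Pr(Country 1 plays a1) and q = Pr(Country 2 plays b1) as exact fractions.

p = 3/13, q = 2/9

Each player's mixing probability is pinned down by making the *other* player indifferent.
Country 2 indifferent between b1 and b2: p·7 + (1−p)·(-7) = p·(-3) + (1−p)·(-4) ⟹ (-7) + 14p = (-4) + 1p ⟹ p = 3/13.
Country 1 indifferent between a1 and a2: q·(-7) + (1−q)·7 = q·7 + (1−q)·3 ⟹ 7 + (-14)q = 3 + 4q ⟹ q = 2/9.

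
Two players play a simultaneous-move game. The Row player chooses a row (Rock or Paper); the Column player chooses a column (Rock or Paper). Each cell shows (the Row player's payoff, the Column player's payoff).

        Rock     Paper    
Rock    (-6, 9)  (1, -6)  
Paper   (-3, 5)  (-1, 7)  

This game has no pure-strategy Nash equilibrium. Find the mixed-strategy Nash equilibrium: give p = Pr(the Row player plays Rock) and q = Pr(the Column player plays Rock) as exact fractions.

In a mixed NE each player is indifferent between their pure strategies, so the opponent's mix sets the indifference.
The Column player indifferent between Rock and Paper: p·9 + (1−p)·5 = p·(-6) + (1−p)·7 ⟹ 5 + 4p = 7 + (-13)p ⟹ p = 2/17.
The Row player indifferent between Rock and Paper: q·(-6) + (1−q)·1 = q·(-3) + (1−q)·(-1) ⟹ 1 + (-7)q = (-1) + (-2)q ⟹ q = 2/5.

p = 2/17, q = 2/5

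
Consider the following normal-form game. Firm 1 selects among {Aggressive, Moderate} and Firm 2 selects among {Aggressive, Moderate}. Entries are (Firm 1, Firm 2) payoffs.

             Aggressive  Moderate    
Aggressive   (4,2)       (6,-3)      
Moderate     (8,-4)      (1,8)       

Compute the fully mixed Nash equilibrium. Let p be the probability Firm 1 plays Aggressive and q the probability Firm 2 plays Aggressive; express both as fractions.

Each player's mixing probability is pinned down by making the *other* player indifferent.
Firm 2 indifferent between Aggressive and Moderate: p·2 + (1−p)·(-4) = p·(-3) + (1−p)·8 ⟹ (-4) + 6p = 8 + (-11)p ⟹ p = 12/17.
Firm 1 indifferent between Aggressive and Moderate: q·4 + (1−q)·6 = q·8 + (1−q)·1 ⟹ 6 + (-2)q = 1 + 7q ⟹ q = 5/9.

p = 12/17, q = 5/9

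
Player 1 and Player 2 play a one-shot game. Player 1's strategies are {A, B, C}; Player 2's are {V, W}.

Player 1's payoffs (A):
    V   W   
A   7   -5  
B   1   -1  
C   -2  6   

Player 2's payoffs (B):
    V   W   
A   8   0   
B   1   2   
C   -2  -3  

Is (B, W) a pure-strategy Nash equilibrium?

No

Holding Player 2 at W: Player 1 gets -1 from B but could get 6 by switching to C. Player 1 has a profitable deviation.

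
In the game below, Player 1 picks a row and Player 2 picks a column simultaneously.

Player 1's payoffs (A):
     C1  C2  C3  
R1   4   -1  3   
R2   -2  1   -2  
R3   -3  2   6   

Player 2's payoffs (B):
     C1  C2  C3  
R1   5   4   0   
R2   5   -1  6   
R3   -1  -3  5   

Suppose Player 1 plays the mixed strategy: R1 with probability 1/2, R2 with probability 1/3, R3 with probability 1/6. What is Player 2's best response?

Compute Player 2's expected payoff from each pure strategy against the given mix.
C1: (1/2)·5 + (1/3)·5 + (1/6)·(-1) = 4
C2: (1/2)·4 + (1/3)·(-1) + (1/6)·(-3) = 7/6
C3: (1/2)·0 + (1/3)·6 + (1/6)·5 = 17/6
Highest expected payoff is 4, from C1.

C1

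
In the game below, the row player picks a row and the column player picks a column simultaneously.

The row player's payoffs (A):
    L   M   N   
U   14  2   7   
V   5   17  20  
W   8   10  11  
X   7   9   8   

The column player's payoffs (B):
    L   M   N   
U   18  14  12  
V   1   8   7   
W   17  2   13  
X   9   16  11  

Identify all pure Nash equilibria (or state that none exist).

(U, L) and (V, M)

Check mutual best responses: a cell is a NE iff neither player can gain by unilaterally deviating.
The row player's best responses — vs L: U (payoff 14); vs M: V (payoff 17); vs N: V (payoff 20).
The column player's best responses — vs U: L (payoff 18); vs V: M (payoff 8); vs W: L (payoff 17); vs X: M (payoff 16).
Mutual best responses occur at (U, L) and (V, M); at each, neither player gains by switching.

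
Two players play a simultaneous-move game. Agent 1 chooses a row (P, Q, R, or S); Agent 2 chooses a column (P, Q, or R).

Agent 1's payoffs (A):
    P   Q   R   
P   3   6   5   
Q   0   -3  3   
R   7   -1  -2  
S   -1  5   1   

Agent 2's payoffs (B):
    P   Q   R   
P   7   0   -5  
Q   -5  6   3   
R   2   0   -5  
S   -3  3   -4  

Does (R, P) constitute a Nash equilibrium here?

Holding Agent 2 at P: Agent 1 gets 7 from R, versus 3 from P, 0 from Q, -1 from S. No profitable deviation for Agent 1.
Holding Agent 1 at R: Agent 2 gets 2 from P, versus 0 from Q, -5 from R. No profitable deviation for Agent 2 either.

Yes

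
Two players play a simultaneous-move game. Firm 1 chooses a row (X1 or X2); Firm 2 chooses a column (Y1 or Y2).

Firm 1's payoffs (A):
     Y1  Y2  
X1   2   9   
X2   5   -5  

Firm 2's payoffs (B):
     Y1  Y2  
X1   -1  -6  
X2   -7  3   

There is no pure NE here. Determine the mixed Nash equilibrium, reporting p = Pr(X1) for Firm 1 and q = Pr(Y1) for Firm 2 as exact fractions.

p = 2/3, q = 14/17

Each player's mixing probability is pinned down by making the *other* player indifferent.
Firm 2 indifferent between Y1 and Y2: p·(-1) + (1−p)·(-7) = p·(-6) + (1−p)·3 ⟹ (-7) + 6p = 3 + (-9)p ⟹ p = 2/3.
Firm 1 indifferent between X1 and X2: q·2 + (1−q)·9 = q·5 + (1−q)·(-5) ⟹ 9 + (-7)q = (-5) + 10q ⟹ q = 14/17.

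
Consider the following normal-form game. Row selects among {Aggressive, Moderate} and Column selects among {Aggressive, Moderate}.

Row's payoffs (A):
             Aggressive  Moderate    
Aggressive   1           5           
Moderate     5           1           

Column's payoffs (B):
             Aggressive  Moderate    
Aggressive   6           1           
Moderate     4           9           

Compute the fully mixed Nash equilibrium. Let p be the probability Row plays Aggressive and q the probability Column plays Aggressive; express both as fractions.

p = 1/2, q = 1/2

Each player's mixing probability is pinned down by making the *other* player indifferent.
Column indifferent between Aggressive and Moderate: p·6 + (1−p)·4 = p·1 + (1−p)·9 ⟹ 4 + 2p = 9 + (-8)p ⟹ p = 1/2.
Row indifferent between Aggressive and Moderate: q·1 + (1−q)·5 = q·5 + (1−q)·1 ⟹ 5 + (-4)q = 1 + 4q ⟹ q = 1/2.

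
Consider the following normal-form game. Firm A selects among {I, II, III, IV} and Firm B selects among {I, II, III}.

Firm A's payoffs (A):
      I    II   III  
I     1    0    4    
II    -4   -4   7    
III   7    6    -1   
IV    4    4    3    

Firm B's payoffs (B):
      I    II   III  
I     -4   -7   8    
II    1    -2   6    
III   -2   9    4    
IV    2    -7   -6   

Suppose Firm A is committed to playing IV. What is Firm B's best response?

I

With Firm A fixed at IV, Firm B's payoffs are: I → 2, II → -7, III → -6.
The maximum is 2, achieved by I.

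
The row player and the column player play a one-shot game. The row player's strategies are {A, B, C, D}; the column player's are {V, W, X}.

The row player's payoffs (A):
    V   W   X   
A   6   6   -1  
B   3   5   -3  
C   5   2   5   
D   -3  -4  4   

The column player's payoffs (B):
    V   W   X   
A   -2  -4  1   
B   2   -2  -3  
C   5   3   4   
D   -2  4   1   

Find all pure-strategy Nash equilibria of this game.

A profile is a Nash equilibrium when each player is best-responding to the other.
The row player's best responses — vs V: A (payoff 6); vs W: A (payoff 6); vs X: C (payoff 5).
The column player's best responses — vs A: X (payoff 1); vs B: V (payoff 2); vs C: V (payoff 5); vs D: W (payoff 4).
No cell has both players best-responding. For instance, the row player's best reply to V is A, but against A the column player prefers X over V.

No pure-strategy Nash equilibrium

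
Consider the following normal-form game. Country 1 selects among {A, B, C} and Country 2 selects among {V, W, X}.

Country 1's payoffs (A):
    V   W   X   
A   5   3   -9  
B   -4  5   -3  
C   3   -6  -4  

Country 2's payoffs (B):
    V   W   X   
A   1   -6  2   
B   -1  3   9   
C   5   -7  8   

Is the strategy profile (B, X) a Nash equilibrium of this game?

Holding Country 2 at X: Country 1 gets -3 from B, versus -9 from A, -4 from C. No profitable deviation for Country 1.
Holding Country 1 at B: Country 2 gets 9 from X, versus -1 from V, 3 from W. No profitable deviation for Country 2 either.

Yes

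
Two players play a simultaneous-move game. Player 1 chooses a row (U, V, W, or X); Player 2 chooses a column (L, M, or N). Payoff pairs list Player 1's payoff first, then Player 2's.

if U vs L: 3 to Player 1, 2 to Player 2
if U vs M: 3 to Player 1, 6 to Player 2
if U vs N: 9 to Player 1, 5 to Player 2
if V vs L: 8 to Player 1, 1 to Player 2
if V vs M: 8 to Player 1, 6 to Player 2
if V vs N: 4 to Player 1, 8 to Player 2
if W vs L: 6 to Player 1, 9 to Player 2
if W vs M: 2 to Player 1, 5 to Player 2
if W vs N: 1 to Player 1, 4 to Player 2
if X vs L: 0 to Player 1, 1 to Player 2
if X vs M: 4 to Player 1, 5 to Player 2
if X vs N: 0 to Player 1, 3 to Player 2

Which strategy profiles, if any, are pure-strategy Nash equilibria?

There is no pure-strategy Nash equilibrium

A profile is a Nash equilibrium when each player is best-responding to the other.
Player 1's best responses — vs L: V (payoff 8); vs M: V (payoff 8); vs N: U (payoff 9).
Player 2's best responses — vs U: M (payoff 6); vs V: N (payoff 8); vs W: L (payoff 9); vs X: M (payoff 5).
No cell has both players best-responding. For instance, Player 1's best reply to L is V, but against V Player 2 prefers N over L.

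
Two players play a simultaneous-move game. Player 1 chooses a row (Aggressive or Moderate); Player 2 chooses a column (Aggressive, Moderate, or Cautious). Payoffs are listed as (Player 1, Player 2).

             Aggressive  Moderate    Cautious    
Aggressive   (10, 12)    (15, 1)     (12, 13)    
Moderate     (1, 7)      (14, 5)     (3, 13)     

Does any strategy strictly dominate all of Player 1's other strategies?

Aggressive

A strategy is strictly dominant if it gives Player 1 a strictly higher payoff than every other strategy, against every choice by the opponent.
Aggressive strictly dominates: vs Aggressive: 10 > 1; vs Moderate: 15 > 14; vs Cautious: 12 > 3.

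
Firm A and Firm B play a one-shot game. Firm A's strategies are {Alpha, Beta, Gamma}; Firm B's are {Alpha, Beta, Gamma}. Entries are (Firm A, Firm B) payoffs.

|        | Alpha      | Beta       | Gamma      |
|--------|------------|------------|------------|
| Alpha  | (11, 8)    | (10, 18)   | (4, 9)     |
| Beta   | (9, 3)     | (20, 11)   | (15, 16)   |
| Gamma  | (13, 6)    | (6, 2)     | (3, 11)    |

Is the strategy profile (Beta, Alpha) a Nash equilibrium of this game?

No

Holding Firm B at Alpha: Firm A gets 9 from Beta but could get 13 by switching to Gamma. Firm A has a profitable deviation.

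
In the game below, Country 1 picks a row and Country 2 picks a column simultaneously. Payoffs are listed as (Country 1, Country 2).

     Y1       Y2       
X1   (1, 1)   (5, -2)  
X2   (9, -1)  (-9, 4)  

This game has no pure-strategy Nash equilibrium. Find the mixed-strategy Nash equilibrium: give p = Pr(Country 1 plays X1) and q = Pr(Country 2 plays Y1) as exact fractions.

p = 5/8, q = 7/11

In a mixed NE each player is indifferent between their pure strategies, so the opponent's mix sets the indifference.
Country 2 indifferent between Y1 and Y2: p·1 + (1−p)·(-1) = p·(-2) + (1−p)·4 ⟹ (-1) + 2p = 4 + (-6)p ⟹ p = 5/8.
Country 1 indifferent between X1 and X2: q·1 + (1−q)·5 = q·9 + (1−q)·(-9) ⟹ 5 + (-4)q = (-9) + 18q ⟹ q = 7/11.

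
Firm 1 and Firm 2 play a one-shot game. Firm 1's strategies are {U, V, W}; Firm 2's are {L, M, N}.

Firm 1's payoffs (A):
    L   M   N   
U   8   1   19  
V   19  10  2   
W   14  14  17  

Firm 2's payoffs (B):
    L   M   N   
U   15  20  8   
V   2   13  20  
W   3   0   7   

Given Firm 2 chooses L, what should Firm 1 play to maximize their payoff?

V

With Firm 2 fixed at L, Firm 1's payoffs are: U → 8, V → 19, W → 14.
The maximum is 19, achieved by V.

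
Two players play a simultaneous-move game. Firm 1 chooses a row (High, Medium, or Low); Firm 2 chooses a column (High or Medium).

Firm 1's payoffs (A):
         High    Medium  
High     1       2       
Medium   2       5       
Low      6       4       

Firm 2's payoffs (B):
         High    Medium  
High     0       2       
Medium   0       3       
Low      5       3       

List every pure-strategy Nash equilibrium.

(Medium, Medium) and (Low, High)

Find each player's best response to every opponent strategy; NE are the intersections.
Firm 1's best responses — vs High: Low (payoff 6); vs Medium: Medium (payoff 5).
Firm 2's best responses — vs High: Medium (payoff 2); vs Medium: Medium (payoff 3); vs Low: High (payoff 5).
Mutual best responses occur at (Medium, Medium) and (Low, High); at each, neither player gains by switching.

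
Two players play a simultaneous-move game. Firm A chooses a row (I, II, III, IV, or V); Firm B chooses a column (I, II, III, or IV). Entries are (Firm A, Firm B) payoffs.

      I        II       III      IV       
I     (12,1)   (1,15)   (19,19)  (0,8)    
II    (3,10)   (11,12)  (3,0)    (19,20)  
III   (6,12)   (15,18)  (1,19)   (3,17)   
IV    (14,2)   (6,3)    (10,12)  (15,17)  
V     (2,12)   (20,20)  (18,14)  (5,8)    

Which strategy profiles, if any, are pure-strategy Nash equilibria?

Check mutual best responses: a cell is a NE iff neither player can gain by unilaterally deviating.
Firm A's best responses — vs I: IV (payoff 14); vs II: V (payoff 20); vs III: I (payoff 19); vs IV: II (payoff 19).
Firm B's best responses — vs I: III (payoff 19); vs II: IV (payoff 20); vs III: III (payoff 19); vs IV: IV (payoff 17); vs V: II (payoff 20).
Mutual best responses occur at (I, III), (II, IV), and (V, II); at each, neither player gains by switching.

(I, III), (II, IV), and (V, II)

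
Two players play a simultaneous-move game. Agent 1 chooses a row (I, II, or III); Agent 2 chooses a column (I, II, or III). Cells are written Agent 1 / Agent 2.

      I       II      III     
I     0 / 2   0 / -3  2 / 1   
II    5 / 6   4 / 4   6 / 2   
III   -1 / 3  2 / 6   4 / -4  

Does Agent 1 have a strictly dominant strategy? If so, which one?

II

Check whether one of Agent 1's strategies beats all alternatives regardless of what the opponent does.
II strictly dominates: vs I: 5 > each of {0, -1}; vs II: 4 > each of {0, 2}; vs III: 6 > each of {2, 4}.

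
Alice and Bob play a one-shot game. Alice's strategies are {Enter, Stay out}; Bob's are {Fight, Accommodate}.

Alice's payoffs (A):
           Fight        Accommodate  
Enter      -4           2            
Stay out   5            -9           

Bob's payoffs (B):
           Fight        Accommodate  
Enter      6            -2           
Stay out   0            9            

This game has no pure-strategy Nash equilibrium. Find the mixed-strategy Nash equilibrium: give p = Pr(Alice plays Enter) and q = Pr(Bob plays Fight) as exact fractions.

p = 9/17, q = 11/20

Each player's mixing probability is pinned down by making the *other* player indifferent.
Bob indifferent between Fight and Accommodate: p·6 + (1−p)·0 = p·(-2) + (1−p)·9 ⟹ 0 + 6p = 9 + (-11)p ⟹ p = 9/17.
Alice indifferent between Enter and Stay out: q·(-4) + (1−q)·2 = q·5 + (1−q)·(-9) ⟹ 2 + (-6)q = (-9) + 14q ⟹ q = 11/20.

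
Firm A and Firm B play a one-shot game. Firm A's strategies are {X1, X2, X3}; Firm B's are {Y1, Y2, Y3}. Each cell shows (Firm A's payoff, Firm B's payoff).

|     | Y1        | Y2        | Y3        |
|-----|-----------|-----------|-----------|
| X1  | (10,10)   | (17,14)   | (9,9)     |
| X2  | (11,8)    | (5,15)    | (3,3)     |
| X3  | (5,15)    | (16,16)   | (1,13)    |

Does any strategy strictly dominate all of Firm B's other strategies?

A strategy is strictly dominant if it gives Firm B a strictly higher payoff than every other strategy, against every choice by the opponent.
Y2 strictly dominates: vs X1: 14 > each of {10, 9}; vs X2: 15 > each of {8, 3}; vs X3: 16 > each of {15, 13}.

Y2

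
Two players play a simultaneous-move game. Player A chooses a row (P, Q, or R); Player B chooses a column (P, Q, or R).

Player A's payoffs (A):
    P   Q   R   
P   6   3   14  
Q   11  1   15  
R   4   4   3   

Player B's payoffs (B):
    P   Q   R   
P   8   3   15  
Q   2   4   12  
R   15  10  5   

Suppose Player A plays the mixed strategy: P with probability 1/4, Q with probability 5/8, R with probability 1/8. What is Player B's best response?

Compute Player B's expected payoff from each pure strategy against the given mix.
P: (1/4)·8 + (5/8)·2 + (1/8)·15 = 41/8
Q: (1/4)·3 + (5/8)·4 + (1/8)·10 = 9/2
R: (1/4)·15 + (5/8)·12 + (1/8)·5 = 95/8
Highest expected payoff is 95/8, from R.

R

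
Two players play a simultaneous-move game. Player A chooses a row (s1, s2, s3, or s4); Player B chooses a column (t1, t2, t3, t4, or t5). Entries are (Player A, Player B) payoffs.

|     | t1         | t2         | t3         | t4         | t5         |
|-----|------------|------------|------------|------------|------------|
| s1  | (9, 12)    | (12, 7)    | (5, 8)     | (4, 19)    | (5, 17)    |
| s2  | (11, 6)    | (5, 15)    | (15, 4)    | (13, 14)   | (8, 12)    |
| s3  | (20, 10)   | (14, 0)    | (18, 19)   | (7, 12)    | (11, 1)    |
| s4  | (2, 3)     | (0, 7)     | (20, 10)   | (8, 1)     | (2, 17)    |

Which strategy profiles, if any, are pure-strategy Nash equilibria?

A profile is a Nash equilibrium when each player is best-responding to the other.
Player A's best responses — vs t1: s3 (payoff 20); vs t2: s3 (payoff 14); vs t3: s4 (payoff 20); vs t4: s2 (payoff 13); vs t5: s3 (payoff 11).
Player B's best responses — vs s1: t4 (payoff 19); vs s2: t2 (payoff 15); vs s3: t3 (payoff 19); vs s4: t5 (payoff 17).
No cell has both players best-responding. For instance, Player A's best reply to t1 is s3, but against s3 Player B prefers t3 over t1.

There is no pure-strategy Nash equilibrium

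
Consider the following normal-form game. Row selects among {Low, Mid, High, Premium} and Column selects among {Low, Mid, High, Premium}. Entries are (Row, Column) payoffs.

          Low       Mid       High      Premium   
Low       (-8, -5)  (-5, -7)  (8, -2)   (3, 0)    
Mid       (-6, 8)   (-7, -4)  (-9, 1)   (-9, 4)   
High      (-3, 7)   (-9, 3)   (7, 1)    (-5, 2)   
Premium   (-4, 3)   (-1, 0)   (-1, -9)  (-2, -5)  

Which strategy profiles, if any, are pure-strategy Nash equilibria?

(Low, Premium) and (High, Low)

Find each player's best response to every opponent strategy; NE are the intersections.
Row's best responses — vs Low: High (payoff -3); vs Mid: Premium (payoff -1); vs High: Low (payoff 8); vs Premium: Low (payoff 3).
Column's best responses — vs Low: Premium (payoff 0); vs Mid: Low (payoff 8); vs High: Low (payoff 7); vs Premium: Low (payoff 3).
Mutual best responses occur at (Low, Premium) and (High, Low); at each, neither player gains by switching.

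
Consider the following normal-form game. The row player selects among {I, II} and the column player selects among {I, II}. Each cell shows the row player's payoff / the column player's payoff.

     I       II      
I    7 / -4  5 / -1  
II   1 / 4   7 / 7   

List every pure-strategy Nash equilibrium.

(II, II)

A profile is a Nash equilibrium when each player is best-responding to the other.
The row player's best responses — vs I: I (payoff 7); vs II: II (payoff 7).
The column player's best responses — vs I: II (payoff -1); vs II: II (payoff 7).
The only mutual best response is (II, II); neither player gains by switching there.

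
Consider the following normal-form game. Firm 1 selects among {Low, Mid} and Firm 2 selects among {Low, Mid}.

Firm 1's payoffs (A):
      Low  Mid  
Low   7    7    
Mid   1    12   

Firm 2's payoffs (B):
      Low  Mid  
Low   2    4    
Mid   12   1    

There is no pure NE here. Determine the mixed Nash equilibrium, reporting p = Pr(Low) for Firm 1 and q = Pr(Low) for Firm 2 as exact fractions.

p = 11/13, q = 5/11

In a mixed NE each player is indifferent between their pure strategies, so the opponent's mix sets the indifference.
Firm 2 indifferent between Low and Mid: p·2 + (1−p)·12 = p·4 + (1−p)·1 ⟹ 12 + (-10)p = 1 + 3p ⟹ p = 11/13.
Firm 1 indifferent between Low and Mid: q·7 + (1−q)·7 = q·1 + (1−q)·12 ⟹ 7 + 0q = 12 + (-11)q ⟹ q = 5/11.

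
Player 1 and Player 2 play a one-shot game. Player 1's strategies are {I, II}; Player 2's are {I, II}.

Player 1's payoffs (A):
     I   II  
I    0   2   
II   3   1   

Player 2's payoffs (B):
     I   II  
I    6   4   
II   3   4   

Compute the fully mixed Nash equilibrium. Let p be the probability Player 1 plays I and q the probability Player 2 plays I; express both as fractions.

p = 1/3, q = 1/4

In a mixed NE each player is indifferent between their pure strategies, so the opponent's mix sets the indifference.
Player 2 indifferent between I and II: p·6 + (1−p)·3 = p·4 + (1−p)·4 ⟹ 3 + 3p = 4 + 0p ⟹ p = 1/3.
Player 1 indifferent between I and II: q·0 + (1−q)·2 = q·3 + (1−q)·1 ⟹ 2 + (-2)q = 1 + 2q ⟹ q = 1/4.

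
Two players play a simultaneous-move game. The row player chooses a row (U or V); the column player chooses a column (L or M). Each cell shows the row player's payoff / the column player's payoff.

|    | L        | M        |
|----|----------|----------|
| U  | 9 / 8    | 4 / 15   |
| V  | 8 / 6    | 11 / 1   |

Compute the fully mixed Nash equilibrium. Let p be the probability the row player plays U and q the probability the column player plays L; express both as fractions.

Each player's mixing probability is pinned down by making the *other* player indifferent.
The column player indifferent between L and M: p·8 + (1−p)·6 = p·15 + (1−p)·1 ⟹ 6 + 2p = 1 + 14p ⟹ p = 5/12.
The row player indifferent between U and V: q·9 + (1−q)·4 = q·8 + (1−q)·11 ⟹ 4 + 5q = 11 + (-3)q ⟹ q = 7/8.

p = 5/12, q = 7/8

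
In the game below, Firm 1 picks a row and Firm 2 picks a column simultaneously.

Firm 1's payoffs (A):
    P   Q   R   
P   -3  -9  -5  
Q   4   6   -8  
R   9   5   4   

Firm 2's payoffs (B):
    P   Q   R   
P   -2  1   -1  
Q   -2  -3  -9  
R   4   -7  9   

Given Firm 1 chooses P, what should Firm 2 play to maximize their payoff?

With Firm 1 fixed at P, Firm 2's payoffs are: P → -2, Q → 1, R → -1.
The maximum is 1, achieved by Q.

Q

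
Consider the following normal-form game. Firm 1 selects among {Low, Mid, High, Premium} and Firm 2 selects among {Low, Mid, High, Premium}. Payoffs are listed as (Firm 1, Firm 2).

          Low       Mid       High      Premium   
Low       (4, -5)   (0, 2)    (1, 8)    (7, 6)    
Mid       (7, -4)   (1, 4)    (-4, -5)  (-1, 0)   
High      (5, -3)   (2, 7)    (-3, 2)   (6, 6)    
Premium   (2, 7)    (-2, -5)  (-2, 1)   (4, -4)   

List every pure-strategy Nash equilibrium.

Check mutual best responses: a cell is a NE iff neither player can gain by unilaterally deviating.
Firm 1's best responses — vs Low: Mid (payoff 7); vs Mid: High (payoff 2); vs High: Low (payoff 1); vs Premium: Low (payoff 7).
Firm 2's best responses — vs Low: High (payoff 8); vs Mid: Mid (payoff 4); vs High: Mid (payoff 7); vs Premium: Low (payoff 7).
Mutual best responses occur at (Low, High) and (High, Mid); at each, neither player gains by switching.

(Low, High) and (High, Mid)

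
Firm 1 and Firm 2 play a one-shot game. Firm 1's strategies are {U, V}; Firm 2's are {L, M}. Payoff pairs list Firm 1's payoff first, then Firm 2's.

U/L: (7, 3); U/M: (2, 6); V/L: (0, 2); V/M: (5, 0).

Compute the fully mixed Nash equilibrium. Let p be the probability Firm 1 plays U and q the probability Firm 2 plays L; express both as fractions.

Each player's mixing probability is pinned down by making the *other* player indifferent.
Firm 2 indifferent between L and M: p·3 + (1−p)·2 = p·6 + (1−p)·0 ⟹ 2 + 1p = 0 + 6p ⟹ p = 2/5.
Firm 1 indifferent between U and V: q·7 + (1−q)·2 = q·0 + (1−q)·5 ⟹ 2 + 5q = 5 + (-5)q ⟹ q = 3/10.

p = 2/5, q = 3/10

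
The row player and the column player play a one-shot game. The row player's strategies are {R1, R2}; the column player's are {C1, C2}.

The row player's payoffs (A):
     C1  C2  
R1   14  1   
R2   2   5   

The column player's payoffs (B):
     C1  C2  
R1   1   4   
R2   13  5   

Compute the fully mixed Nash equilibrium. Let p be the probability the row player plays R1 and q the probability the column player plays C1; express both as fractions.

p = 8/11, q = 1/4

Each player's mixing probability is pinned down by making the *other* player indifferent.
The column player indifferent between C1 and C2: p·1 + (1−p)·13 = p·4 + (1−p)·5 ⟹ 13 + (-12)p = 5 + (-1)p ⟹ p = 8/11.
The row player indifferent between R1 and R2: q·14 + (1−q)·1 = q·2 + (1−q)·5 ⟹ 1 + 13q = 5 + (-3)q ⟹ q = 1/4.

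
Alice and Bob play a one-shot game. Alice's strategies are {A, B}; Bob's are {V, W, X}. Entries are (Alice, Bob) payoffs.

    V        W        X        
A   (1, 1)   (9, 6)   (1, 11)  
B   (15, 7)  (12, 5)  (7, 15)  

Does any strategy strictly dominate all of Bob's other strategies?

Check whether one of Bob's strategies beats all alternatives regardless of what the opponent does.
X strictly dominates: vs A: 11 > each of {1, 6}; vs B: 15 > each of {7, 5}.

X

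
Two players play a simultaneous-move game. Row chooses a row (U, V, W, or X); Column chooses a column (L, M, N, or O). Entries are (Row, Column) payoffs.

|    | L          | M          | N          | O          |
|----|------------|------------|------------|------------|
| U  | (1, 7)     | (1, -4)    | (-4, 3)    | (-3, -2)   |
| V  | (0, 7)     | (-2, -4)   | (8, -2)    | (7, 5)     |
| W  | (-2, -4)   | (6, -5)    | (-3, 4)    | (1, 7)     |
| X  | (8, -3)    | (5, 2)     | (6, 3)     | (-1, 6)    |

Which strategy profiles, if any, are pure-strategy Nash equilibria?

Check mutual best responses: a cell is a NE iff neither player can gain by unilaterally deviating.
Row's best responses — vs L: X (payoff 8); vs M: W (payoff 6); vs N: V (payoff 8); vs O: V (payoff 7).
Column's best responses — vs U: L (payoff 7); vs V: L (payoff 7); vs W: O (payoff 7); vs X: O (payoff 6).
No cell has both players best-responding. For instance, Row's best reply to O is V, but against V Column prefers L over O.

None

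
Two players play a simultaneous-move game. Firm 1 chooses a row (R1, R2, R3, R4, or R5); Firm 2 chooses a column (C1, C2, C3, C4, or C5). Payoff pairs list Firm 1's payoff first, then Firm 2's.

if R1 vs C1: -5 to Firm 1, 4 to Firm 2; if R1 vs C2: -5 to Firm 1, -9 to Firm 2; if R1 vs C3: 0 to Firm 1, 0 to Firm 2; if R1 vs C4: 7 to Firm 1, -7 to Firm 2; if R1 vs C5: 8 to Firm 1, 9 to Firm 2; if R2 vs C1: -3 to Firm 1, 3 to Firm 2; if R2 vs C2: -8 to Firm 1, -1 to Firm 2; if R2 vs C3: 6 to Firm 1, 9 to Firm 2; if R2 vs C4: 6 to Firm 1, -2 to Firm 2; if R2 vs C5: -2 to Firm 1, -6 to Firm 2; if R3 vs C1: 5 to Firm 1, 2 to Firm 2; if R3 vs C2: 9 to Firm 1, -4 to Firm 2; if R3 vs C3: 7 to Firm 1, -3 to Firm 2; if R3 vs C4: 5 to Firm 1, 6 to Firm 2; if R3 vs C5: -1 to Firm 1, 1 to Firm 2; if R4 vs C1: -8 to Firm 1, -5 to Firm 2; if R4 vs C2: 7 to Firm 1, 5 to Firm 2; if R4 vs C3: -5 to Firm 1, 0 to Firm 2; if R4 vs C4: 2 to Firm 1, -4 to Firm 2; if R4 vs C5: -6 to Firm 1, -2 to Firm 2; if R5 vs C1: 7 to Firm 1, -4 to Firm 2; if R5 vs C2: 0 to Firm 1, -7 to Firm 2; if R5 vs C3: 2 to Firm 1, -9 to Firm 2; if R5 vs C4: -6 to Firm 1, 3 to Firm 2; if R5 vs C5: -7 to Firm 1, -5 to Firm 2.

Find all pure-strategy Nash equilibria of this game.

Check mutual best responses: a cell is a NE iff neither player can gain by unilaterally deviating.
Firm 1's best responses — vs C1: R5 (payoff 7); vs C2: R3 (payoff 9); vs C3: R3 (payoff 7); vs C4: R1 (payoff 7); vs C5: R1 (payoff 8).
Firm 2's best responses — vs R1: C5 (payoff 9); vs R2: C3 (payoff 9); vs R3: C4 (payoff 6); vs R4: C2 (payoff 5); vs R5: C4 (payoff 3).
The only mutual best response is (R1, C5); neither player gains by switching there.

(R1, C5)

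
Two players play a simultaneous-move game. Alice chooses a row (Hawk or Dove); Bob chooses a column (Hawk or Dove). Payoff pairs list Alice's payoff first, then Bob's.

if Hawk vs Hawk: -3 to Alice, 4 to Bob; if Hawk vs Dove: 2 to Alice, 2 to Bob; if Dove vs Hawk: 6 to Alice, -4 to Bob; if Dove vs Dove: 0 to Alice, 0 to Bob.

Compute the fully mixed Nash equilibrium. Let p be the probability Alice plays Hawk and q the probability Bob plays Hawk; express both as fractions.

Each player's mixing probability is pinned down by making the *other* player indifferent.
Bob indifferent between Hawk and Dove: p·4 + (1−p)·(-4) = p·2 + (1−p)·0 ⟹ (-4) + 8p = 0 + 2p ⟹ p = 2/3.
Alice indifferent between Hawk and Dove: q·(-3) + (1−q)·2 = q·6 + (1−q)·0 ⟹ 2 + (-5)q = 0 + 6q ⟹ q = 2/11.

p = 2/3, q = 2/11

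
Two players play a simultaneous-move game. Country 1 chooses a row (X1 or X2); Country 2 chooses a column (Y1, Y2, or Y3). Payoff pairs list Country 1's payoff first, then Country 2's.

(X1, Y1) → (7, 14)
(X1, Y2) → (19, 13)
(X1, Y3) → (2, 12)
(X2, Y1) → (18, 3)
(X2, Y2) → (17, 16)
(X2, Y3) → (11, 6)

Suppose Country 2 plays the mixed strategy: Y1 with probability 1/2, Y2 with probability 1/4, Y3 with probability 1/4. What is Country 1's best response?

X2

Country 1's best reply maximizes expected payoff against the mix.
X1: (1/2)·7 + (1/4)·19 + (1/4)·2 = 35/4
X2: (1/2)·18 + (1/4)·17 + (1/4)·11 = 16
Highest expected payoff is 16, from X2.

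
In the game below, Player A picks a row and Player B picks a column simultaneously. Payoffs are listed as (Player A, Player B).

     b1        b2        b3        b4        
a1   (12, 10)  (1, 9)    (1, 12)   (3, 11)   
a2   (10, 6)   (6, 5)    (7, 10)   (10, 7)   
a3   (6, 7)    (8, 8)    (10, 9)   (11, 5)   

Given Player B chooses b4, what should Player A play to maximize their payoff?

a3

With Player B fixed at b4, Player A's payoffs are: a1 → 3, a2 → 10, a3 → 11.
The maximum is 11, achieved by a3.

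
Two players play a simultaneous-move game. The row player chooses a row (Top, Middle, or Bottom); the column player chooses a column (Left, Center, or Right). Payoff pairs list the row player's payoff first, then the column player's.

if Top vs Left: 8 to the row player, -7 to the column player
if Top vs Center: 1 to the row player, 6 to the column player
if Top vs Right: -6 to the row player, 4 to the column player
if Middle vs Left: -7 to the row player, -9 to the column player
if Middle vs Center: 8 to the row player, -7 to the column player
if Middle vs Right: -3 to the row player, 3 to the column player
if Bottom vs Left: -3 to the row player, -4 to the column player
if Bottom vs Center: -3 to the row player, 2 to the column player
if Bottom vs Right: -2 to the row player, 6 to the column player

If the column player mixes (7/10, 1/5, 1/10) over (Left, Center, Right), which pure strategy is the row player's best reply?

Top

The row player's best reply maximizes expected payoff against the mix.
Top: (7/10)·8 + (1/5)·1 + (1/10)·(-6) = 26/5
Middle: (7/10)·(-7) + (1/5)·8 + (1/10)·(-3) = -18/5
Bottom: (7/10)·(-3) + (1/5)·(-3) + (1/10)·(-2) = -29/10
Highest expected payoff is 26/5, from Top.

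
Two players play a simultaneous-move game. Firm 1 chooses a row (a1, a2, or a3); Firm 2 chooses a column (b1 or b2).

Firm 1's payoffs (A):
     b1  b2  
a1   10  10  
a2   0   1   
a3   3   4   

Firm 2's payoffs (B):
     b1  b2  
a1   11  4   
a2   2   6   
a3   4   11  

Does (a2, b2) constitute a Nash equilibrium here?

Holding Firm 2 at b2: Firm 1 gets 1 from a2 but could get 10 by switching to a1. Firm 1 has a profitable deviation.

No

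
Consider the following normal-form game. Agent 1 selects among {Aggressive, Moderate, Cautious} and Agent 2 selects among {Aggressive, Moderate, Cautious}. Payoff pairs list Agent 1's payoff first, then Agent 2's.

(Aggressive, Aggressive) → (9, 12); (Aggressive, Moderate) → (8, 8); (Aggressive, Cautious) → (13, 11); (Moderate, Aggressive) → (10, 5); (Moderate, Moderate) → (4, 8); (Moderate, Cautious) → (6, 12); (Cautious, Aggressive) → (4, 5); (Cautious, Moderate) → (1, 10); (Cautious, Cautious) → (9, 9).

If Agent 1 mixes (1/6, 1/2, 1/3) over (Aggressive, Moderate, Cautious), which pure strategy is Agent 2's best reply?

Agent 2's best reply maximizes expected payoff against the mix.
Aggressive: (1/6)·12 + (1/2)·5 + (1/3)·5 = 37/6
Moderate: (1/6)·8 + (1/2)·8 + (1/3)·10 = 26/3
Cautious: (1/6)·11 + (1/2)·12 + (1/3)·9 = 65/6
Highest expected payoff is 65/6, from Cautious.

Cautious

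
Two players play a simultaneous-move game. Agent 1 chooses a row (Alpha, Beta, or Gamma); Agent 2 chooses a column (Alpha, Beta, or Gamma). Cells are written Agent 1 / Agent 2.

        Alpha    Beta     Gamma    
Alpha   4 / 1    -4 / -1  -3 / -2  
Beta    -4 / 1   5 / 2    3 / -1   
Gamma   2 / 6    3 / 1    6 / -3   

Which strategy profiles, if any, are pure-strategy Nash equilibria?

Check mutual best responses: a cell is a NE iff neither player can gain by unilaterally deviating.
Agent 1's best responses — vs Alpha: Alpha (payoff 4); vs Beta: Beta (payoff 5); vs Gamma: Gamma (payoff 6).
Agent 2's best responses — vs Alpha: Alpha (payoff 1); vs Beta: Beta (payoff 2); vs Gamma: Alpha (payoff 6).
Mutual best responses occur at (Alpha, Alpha) and (Beta, Beta); at each, neither player gains by switching.

(Alpha, Alpha) and (Beta, Beta)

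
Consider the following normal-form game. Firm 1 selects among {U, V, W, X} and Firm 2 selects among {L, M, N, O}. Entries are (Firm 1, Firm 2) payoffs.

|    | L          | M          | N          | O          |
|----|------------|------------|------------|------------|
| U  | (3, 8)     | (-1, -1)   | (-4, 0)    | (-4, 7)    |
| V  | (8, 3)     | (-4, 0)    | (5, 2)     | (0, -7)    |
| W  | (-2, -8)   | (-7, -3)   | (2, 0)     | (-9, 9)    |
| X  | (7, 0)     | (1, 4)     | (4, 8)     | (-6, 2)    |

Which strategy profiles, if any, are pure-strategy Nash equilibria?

(V, L)

A profile is a Nash equilibrium when each player is best-responding to the other.
Firm 1's best responses — vs L: V (payoff 8); vs M: X (payoff 1); vs N: V (payoff 5); vs O: V (payoff 0).
Firm 2's best responses — vs U: L (payoff 8); vs V: L (payoff 3); vs W: O (payoff 9); vs X: N (payoff 8).
The only mutual best response is (V, L); neither player gains by switching there.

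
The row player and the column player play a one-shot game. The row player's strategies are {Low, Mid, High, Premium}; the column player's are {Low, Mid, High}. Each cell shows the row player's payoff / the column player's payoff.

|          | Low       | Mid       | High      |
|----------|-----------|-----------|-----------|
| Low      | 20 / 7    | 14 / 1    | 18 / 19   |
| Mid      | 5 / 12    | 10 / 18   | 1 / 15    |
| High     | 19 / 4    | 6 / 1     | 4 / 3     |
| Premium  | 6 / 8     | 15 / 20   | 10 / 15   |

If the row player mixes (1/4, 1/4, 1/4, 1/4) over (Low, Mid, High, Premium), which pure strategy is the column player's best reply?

High

Compute the column player's expected payoff from each pure strategy against the given mix.
Low: (1/4)·7 + (1/4)·12 + (1/4)·4 + (1/4)·8 = 31/4
Mid: (1/4)·1 + (1/4)·18 + (1/4)·1 + (1/4)·20 = 10
High: (1/4)·19 + (1/4)·15 + (1/4)·3 + (1/4)·15 = 13
Highest expected payoff is 13, from High.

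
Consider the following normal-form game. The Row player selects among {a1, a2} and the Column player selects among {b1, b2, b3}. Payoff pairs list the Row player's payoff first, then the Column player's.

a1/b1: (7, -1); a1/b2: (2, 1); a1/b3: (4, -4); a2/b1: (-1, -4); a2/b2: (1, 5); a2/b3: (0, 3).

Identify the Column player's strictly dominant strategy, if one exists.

b2

Check whether one of the Column player's strategies beats all alternatives regardless of what the opponent does.
b2 strictly dominates: vs a1: 1 > each of {-1, -4}; vs a2: 5 > each of {-4, 3}.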